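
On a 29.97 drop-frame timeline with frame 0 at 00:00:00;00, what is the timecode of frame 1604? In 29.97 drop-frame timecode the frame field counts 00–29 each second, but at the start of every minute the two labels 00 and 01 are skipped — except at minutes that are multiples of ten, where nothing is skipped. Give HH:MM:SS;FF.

Ten DF minutes hold 17982 frames, so frame 1604 lies in block 0 (frames 0–17981) with 1604 frames into that block.
The block's first minute is 1800 frames and the rest 1798 each; 1604 frames reaches minute 0, so 0 × 18 + 0 × 2 = 0 labels have been skipped so far.
Adding those back, label number 1604 + 0 = 1604 at 30 labels/s is 53 s + 14 f = 0 h 0 min 53 s frame 14, i.e. 00:00:53;14.

00:00:53;14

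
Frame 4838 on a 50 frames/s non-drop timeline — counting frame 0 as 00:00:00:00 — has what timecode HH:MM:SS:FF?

4838 ÷ 50 = 96 full seconds, remainder 38 frames.
96 s = 0 h 1 min 36 s.
Timecode: 00:01:36:38.

00:01:36:38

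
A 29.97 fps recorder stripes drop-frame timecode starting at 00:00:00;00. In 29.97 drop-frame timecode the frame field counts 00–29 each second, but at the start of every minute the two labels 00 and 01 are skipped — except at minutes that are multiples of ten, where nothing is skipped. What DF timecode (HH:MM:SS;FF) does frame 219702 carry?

02:02:10;22

Each 10-minute DF block holds 10 × 60 × 30 − 9 × 2 = 17982 frames. 219702 ÷ 17982 → 12 full blocks, remainder 3918.
Within the partial block the first minute is 1800 frames and each further minute 1798, so 2 further minute boundaries passed. Total skipped labels = 18 × 12 + 2 × 2 = 220.
Non-drop label index = 219702 + 220 = 219922; at 30 labels/s that is 02:02:10:22, i.e. DF 02:02:10;22.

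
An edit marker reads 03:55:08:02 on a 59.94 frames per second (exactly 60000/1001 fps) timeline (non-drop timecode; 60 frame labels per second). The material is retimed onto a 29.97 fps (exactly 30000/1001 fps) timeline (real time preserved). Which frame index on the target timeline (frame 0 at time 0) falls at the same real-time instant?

frame 423241

Source frame index: (3×3600 + 55×60 + 8) × 60 + 2 = 846482.
Real time: 846482 / (60000/1001) = 423664241/30000 s.
Target frame: (423664241/30000) × (30000/1001) = 423241.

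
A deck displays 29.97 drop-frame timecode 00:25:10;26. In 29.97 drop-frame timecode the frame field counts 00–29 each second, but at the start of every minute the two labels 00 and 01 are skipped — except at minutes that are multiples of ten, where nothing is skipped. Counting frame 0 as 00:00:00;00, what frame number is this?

As if non-drop at 30 labels/s: (0 × 3600 + 25 × 60 + 10) × 30 + 26 = 45326.
Minute boundaries passed: 25; those not divisible by 10: 25 − 2 = 23; dropped labels = 2 × 23 = 46.
Actual frame index = 45326 − 46 = 45280.

45280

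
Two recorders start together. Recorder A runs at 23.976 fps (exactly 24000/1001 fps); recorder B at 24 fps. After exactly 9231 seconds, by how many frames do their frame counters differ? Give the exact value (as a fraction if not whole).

221544/1001 frames

A emits 24000/1001 × 9231 = 221544000/1001 frames; B emits 24 × 9231 = 221544.
Difference = 221544/1001 frames (≈ 221.3227); B is ahead of A.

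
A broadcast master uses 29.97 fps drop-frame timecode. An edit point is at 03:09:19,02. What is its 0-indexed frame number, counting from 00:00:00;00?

As if non-drop at 30 labels/s: (3 × 3600 + 9 × 60 + 19) × 30 + 2 = 340772.
Minute boundaries passed: 189; those not divisible by 10: 189 − 18 = 171; dropped labels = 2 × 171 = 342.
Actual frame index = 340772 − 342 = 340430.

340430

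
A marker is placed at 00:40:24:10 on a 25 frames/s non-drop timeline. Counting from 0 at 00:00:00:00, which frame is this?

Total seconds to the label: (0 × 3600 + 40 × 60 + 24) = 2424.
Frame index = 2424 × 25 + 10 = 60610.

60610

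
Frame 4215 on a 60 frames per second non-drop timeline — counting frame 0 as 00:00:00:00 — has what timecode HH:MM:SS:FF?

4215 ÷ 60 = 70 full seconds, remainder 15 frames.
70 s = 0 h 1 min 10 s.
Timecode: 00:01:10:15.

00:01:10:15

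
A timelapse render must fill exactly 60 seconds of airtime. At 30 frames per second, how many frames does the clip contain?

Frames = 60 × 30 = 1800.

1800 frames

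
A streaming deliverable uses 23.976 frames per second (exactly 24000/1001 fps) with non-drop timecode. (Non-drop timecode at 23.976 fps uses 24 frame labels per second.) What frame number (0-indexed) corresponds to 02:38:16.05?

frame 227909

Total seconds to the label: (2 × 3600 + 38 × 60 + 16) = 9496.
Frame index = 9496 × 24 + 5 = 227909.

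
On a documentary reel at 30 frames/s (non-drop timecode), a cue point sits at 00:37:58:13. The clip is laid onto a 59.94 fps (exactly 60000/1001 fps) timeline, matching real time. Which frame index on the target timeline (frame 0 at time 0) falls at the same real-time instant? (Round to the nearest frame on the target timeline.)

frame 136569

Source frame index: (0×3600 + 37×60 + 58) × 30 + 13 = 68353.
Real time: 68353 / (30) = 68353/30 s.
Target frame: (68353/30) × (60000/1001) = 136706000/1001 ≈ 136569.431 → 136569.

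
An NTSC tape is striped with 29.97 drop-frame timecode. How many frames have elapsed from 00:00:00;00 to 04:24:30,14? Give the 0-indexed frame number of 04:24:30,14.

Complete 10-minute blocks: 26, each 17982 frames → 467532.
Remaining 4 whole minutes in the current block: 1800 + 3 × 1798 = 7194 frames.
Within the current minute: 30 × 30 + 14 − 2 = 912 (labels ;00/;01 skipped at this minute). Total = 467532 + 7194 + 912 = 475638.

475638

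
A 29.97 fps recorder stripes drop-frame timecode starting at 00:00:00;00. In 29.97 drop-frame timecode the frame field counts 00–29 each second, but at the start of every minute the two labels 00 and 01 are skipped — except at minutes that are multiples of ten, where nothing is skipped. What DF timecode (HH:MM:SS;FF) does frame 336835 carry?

Ten DF minutes hold 17982 frames, so frame 336835 lies in block 18 (frames 323676–341657) with 13159 frames into that block.
The block's first minute is 1800 frames and the rest 1798 each; 13159 frames reaches minute 7, so 18 × 18 + 7 × 2 = 338 labels have been skipped so far.
Adding those back, label number 336835 + 338 = 337173 at 30 labels/s is 11239 s + 3 f = 3 h 7 min 19 s frame 3, i.e. 03:07:19;03.

03:07:19;03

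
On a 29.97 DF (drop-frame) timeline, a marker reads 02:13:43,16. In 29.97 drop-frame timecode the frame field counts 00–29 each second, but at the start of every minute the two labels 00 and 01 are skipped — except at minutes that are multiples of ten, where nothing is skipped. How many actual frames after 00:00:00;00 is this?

As if non-drop at 30 labels/s: (2 × 3600 + 13 × 60 + 43) × 30 + 16 = 240706.
Minute boundaries passed: 133; those not divisible by 10: 133 − 13 = 120; dropped labels = 2 × 120 = 240.
Actual frame index = 240706 − 240 = 240466.

240466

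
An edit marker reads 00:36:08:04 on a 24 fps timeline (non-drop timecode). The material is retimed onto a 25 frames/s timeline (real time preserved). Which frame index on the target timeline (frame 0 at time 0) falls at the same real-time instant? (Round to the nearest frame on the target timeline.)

frame 54204

Source frame index: (0×3600 + 36×60 + 8) × 24 + 4 = 52036.
Real time: 52036 / (24) = 13009/6 s.
Target frame: (13009/6) × (25) = 325225/6 ≈ 54204.167 → 54204.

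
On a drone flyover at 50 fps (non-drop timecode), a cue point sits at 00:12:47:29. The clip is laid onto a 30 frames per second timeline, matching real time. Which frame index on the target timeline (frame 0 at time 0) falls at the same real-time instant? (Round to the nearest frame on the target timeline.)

frame 23027

Source frame index: (0×3600 + 12×60 + 47) × 50 + 29 = 38379.
Real time: 38379 / (50) = 38379/50 s.
Target frame: (38379/50) × (30) = 115137/5 ≈ 23027.400 → 23027.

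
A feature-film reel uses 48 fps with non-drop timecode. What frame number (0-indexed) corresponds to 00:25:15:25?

Total seconds to the label: (0 × 3600 + 25 × 60 + 15) = 1515.
Frame index = 1515 × 48 + 25 = 72745.

frame 72745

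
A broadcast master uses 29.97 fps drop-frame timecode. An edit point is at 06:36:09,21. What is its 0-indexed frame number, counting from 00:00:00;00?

Complete 10-minute blocks: 39, each 17982 frames → 701298.
Remaining 6 whole minutes in the current block: 1800 + 5 × 1798 = 10790 frames.
Within the current minute: 9 × 30 + 21 − 2 = 289 (labels ;00/;01 skipped at this minute). Total = 701298 + 10790 + 289 = 712377.

712377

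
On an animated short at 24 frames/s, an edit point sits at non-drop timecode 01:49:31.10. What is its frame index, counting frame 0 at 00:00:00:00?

frame 157714

Total seconds to the label: (1 × 3600 + 49 × 60 + 31) = 6571.
Frame index = 6571 × 24 + 10 = 157714.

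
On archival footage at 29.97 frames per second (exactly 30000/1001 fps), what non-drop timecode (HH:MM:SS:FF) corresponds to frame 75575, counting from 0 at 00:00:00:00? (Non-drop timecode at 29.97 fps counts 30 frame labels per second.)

75575 ÷ 30 = 2519 full seconds, remainder 5 frames.
2519 s = 0 h 41 min 59 s.
Timecode: 00:41:59:05.

00:41:59:05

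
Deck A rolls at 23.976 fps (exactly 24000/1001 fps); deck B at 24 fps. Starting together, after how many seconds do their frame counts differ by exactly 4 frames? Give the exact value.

1001/6 seconds

The gap grows by |24 − 24000/1001| = 24/1001 frames per second.
Time for a 4-frame gap: 4 ÷ (24/1001) = 1001/6 s.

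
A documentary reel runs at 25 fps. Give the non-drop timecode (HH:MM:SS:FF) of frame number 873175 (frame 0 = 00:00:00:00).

873175 ÷ 25 = 34927 full seconds, remainder 0 frames.
34927 s = 9 h 42 min 7 s.
Timecode: 09:42:07:00.

09:42:07:00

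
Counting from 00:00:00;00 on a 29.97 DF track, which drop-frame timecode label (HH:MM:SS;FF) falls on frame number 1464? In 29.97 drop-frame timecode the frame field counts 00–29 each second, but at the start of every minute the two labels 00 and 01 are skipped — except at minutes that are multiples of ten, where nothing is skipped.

00:00:48;24

Ten DF minutes hold 17982 frames, so frame 1464 lies in block 0 (frames 0–17981) with 1464 frames into that block.
The block's first minute is 1800 frames and the rest 1798 each; 1464 frames reaches minute 0, so 0 × 18 + 0 × 2 = 0 labels have been skipped so far.
Adding those back, label number 1464 + 0 = 1464 at 30 labels/s is 48 s + 24 f = 0 h 0 min 48 s frame 24, i.e. 00:00:48;24.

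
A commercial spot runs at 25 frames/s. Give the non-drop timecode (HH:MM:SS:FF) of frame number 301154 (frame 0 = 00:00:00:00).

03:20:46:04

301154 ÷ 25 = 12046 full seconds, remainder 4 frames.
12046 s = 3 h 20 min 46 s.
Timecode: 03:20:46:04.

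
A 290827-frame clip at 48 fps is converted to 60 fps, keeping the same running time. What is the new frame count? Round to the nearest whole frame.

363534 frames

Frames at target rate = 290827 × (60) / (48) = 1454135/4 ≈ 363533.750.
Nearest whole frame: 363534.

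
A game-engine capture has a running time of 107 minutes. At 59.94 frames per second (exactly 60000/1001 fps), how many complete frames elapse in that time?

107 min = 6420 s.
Frames = 6420 × 60000/1001 = 385200000/1001 ≈ 384815.1848.
Complete frames: 384815.

384815 frames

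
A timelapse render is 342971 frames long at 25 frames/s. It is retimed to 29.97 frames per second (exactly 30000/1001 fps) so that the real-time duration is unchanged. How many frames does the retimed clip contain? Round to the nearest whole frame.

411154 frames

Frames at target rate = 342971 × (30000/1001) / (25) = 411565200/1001 ≈ 411154.046.
Nearest whole frame: 411154.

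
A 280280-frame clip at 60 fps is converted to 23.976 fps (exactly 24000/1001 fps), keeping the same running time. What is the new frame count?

Target frames = source frames × (target rate / source rate) = 280280 × (24000/1001)/(60) = 280280 × 400/1001 = 112000.

112000 frames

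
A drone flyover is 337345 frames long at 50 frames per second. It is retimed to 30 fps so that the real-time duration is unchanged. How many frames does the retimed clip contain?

202407 frames

Target frames = source frames × (target rate / source rate) = 337345 × (30)/(50) = 337345 × 3/5 = 202407.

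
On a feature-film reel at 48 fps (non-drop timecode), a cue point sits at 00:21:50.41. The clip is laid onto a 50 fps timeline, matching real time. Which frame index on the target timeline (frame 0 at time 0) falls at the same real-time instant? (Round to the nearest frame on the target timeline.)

Source frame index: (0×3600 + 21×60 + 50) × 48 + 41 = 62921.
Real time: 62921 / (48) = 62921/48 s.
Target frame: (62921/48) × (50) = 1573025/24 ≈ 65542.708 → 65543.

frame 65543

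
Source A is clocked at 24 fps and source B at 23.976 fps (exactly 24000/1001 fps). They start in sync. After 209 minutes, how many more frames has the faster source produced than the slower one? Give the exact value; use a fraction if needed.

27360/91 frames

209 min = 12540 s.
A emits 24 × 12540 = 300960 frames; B emits 24000/1001 × 12540 = 27360000/91.
Difference = 27360/91 frames (≈ 300.6593); B is behind A.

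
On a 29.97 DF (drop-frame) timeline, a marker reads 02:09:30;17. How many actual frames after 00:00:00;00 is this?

232883

Complete 10-minute blocks: 12, each 17982 frames → 215784.
Remaining 9 whole minutes in the current block: 1800 + 8 × 1798 = 16184 frames.
Within the current minute: 30 × 30 + 17 − 2 = 915 (labels ;00/;01 skipped at this minute). Total = 215784 + 16184 + 915 = 232883.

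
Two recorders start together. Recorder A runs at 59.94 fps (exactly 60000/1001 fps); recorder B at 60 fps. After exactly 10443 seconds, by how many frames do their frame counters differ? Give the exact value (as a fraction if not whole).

626580/1001 frames

A emits 60000/1001 × 10443 = 626580000/1001 frames; B emits 60 × 10443 = 626580.
Difference = 626580/1001 frames (≈ 625.9540); B is ahead of A.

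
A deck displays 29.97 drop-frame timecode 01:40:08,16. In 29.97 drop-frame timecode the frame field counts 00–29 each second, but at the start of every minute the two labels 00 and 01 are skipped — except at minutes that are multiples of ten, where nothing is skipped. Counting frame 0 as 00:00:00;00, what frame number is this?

Complete 10-minute blocks: 10, each 17982 frames → 179820.
Remaining 0 whole minutes in the current block: 0 frames.
Within the current minute: 8 × 30 + 16 = 256. Total = 179820 + 0 + 256 = 180076.

180076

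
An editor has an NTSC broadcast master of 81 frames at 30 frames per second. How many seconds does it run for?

Running time = 81 / (30) = 2.7 s.

2.7 seconds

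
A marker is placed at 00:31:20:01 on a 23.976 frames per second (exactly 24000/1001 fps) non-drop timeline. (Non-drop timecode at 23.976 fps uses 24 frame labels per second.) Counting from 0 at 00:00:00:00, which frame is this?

Total seconds to the label: (0 × 3600 + 31 × 60 + 20) = 1880.
Frame index = 1880 × 24 + 1 = 45121.

frame 45121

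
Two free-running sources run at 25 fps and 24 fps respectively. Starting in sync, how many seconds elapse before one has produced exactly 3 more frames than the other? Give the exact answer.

3 seconds

The gap grows by |24 − 25| = 1 frame per second.
Time for a 3-frame gap: 3 ÷ (1) = 3 s.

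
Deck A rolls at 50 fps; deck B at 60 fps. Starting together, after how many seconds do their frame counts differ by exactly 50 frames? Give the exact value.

5 seconds

The gap grows by |60 − 50| = 10 frames per second.
Time for a 50-frame gap: 50 ÷ (10) = 5 s.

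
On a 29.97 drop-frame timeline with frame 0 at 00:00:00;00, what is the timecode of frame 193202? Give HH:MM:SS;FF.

01:47:26;16

Each 10-minute DF block holds 10 × 60 × 30 − 9 × 2 = 17982 frames. 193202 ÷ 17982 → 10 full blocks, remainder 13382.
Within the partial block the first minute is 1800 frames and each further minute 1798, so 7 further minute boundaries passed. Total skipped labels = 18 × 10 + 2 × 7 = 194.
Non-drop label index = 193202 + 194 = 193396; at 30 labels/s that is 01:47:26:16, i.e. DF 01:47:26;16.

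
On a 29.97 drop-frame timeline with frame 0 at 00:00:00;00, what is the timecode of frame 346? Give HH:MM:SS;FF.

00:00:11;16

Each 10-minute DF block holds 10 × 60 × 30 − 9 × 2 = 17982 frames. 346 ÷ 17982 → 0 full blocks, remainder 346.
Within the partial block the first minute is 1800 frames and each further minute 1798, so 0 further minute boundaries passed. Total skipped labels = 18 × 0 + 2 × 0 = 0.
Non-drop label index = 346 + 0 = 346; at 30 labels/s that is 00:00:11:16, i.e. DF 00:00:11;16.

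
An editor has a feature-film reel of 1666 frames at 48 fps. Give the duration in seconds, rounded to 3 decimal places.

34.708 seconds

Running time = 1666 × 1/48 = 833/24 s ≈ 34.708 s.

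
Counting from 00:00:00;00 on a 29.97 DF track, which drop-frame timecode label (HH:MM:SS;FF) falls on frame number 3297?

Each 10-minute DF block holds 10 × 60 × 30 − 9 × 2 = 17982 frames. 3297 ÷ 17982 → 0 full blocks, remainder 3297.
Within the partial block the first minute is 1800 frames and each further minute 1798, so 1 further minute boundary passed. Total skipped labels = 18 × 0 + 2 × 1 = 2.
Non-drop label index = 3297 + 2 = 3299; at 30 labels/s that is 00:01:49:29, i.e. DF 00:01:49;29.

00:01:49;29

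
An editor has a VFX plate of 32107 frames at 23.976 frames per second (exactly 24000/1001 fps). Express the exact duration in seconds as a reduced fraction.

Running time = 32107 ÷ (24000/1001) = 32107 × 1001/24000 = 32139107/24000 s.

32139107/24000 seconds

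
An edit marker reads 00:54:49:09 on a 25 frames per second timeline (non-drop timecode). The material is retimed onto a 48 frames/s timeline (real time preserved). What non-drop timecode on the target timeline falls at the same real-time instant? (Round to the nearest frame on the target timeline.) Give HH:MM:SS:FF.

00:54:49:17

Source frame index: (0×3600 + 54×60 + 49) × 25 + 9 = 82234.
Real time: 82234 / (25) = 82234/25 s.
Target frame: (82234/25) × (48) = 3947232/25 ≈ 157889.280 → 157889.
At 48 labels/s: frame 157889 → 00:54:49:17.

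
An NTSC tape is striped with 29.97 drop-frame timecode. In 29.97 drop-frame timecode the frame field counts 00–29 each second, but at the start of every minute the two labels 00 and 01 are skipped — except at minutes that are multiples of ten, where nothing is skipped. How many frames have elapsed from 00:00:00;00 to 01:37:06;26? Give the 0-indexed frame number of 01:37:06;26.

174630

As if non-drop at 30 labels/s: (1 × 3600 + 37 × 60 + 6) × 30 + 26 = 174806.
Minute boundaries passed: 97; those not divisible by 10: 97 − 9 = 88; dropped labels = 2 × 88 = 176.
Actual frame index = 174806 − 176 = 174630.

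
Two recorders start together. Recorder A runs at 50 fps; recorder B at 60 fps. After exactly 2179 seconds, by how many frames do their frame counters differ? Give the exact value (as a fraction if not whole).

21790 frames

A emits 50 × 2179 = 108950 frames; B emits 60 × 2179 = 130740.
Difference = 21790 frames; B is ahead of A.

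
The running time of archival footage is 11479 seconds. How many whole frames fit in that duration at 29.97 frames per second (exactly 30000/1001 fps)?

344025 frames

Frames = 11479 × 30000/1001 = 26490000/77 ≈ 344025.9740.
Complete frames: 344025.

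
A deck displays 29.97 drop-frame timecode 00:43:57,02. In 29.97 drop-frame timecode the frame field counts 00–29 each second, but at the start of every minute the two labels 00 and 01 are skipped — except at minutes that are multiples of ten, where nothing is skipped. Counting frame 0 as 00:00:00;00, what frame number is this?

Complete 10-minute blocks: 4, each 17982 frames → 71928.
Remaining 3 whole minutes in the current block: 1800 + 2 × 1798 = 5396 frames.
Within the current minute: 57 × 30 + 2 − 2 = 1710 (labels ;00/;01 skipped at this minute). Total = 71928 + 5396 + 1710 = 79034.

79034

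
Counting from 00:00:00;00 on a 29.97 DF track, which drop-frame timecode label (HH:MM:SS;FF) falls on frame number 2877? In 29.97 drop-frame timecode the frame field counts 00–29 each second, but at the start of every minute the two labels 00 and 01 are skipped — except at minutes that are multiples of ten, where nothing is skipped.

00:01:35;29

Ten DF minutes hold 17982 frames, so frame 2877 lies in block 0 (frames 0–17981) with 2877 frames into that block.
The block's first minute is 1800 frames and the rest 1798 each; 2877 frames reaches minute 1, so 0 × 18 + 1 × 2 = 2 labels have been skipped so far.
Adding those back, label number 2877 + 2 = 2879 at 30 labels/s is 95 s + 29 f = 0 h 1 min 35 s frame 29, i.e. 00:01:35;29.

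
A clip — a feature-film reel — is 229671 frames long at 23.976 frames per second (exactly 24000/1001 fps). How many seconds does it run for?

9579.194625 seconds

Running time = 229671 / (24000/1001) = 9579.194625 s.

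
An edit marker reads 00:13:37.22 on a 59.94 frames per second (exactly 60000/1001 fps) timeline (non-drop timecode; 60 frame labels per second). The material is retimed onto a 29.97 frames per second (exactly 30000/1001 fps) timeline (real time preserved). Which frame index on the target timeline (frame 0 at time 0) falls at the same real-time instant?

frame 24521

Source frame index: (0×3600 + 13×60 + 37) × 60 + 22 = 49042.
Real time: 49042 / (60000/1001) = 24545521/30000 s.
Target frame: (24545521/30000) × (30000/1001) = 24521.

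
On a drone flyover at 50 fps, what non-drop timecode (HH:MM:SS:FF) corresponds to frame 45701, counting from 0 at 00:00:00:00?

45701 ÷ 50 = 914 full seconds, remainder 1 frame.
914 s = 0 h 15 min 14 s.
Timecode: 00:15:14:01.

00:15:14:01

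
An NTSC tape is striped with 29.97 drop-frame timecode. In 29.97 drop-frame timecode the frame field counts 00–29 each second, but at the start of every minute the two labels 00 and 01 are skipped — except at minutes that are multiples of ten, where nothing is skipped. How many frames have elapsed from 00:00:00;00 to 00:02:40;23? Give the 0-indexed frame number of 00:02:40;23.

4819

Complete 10-minute blocks: 0, each 17982 frames → 0.
Remaining 2 whole minutes in the current block: 1800 + 1 × 1798 = 3598 frames.
Within the current minute: 40 × 30 + 23 − 2 = 1221 (labels ;00/;01 skipped at this minute). Total = 0 + 3598 + 1221 = 4819.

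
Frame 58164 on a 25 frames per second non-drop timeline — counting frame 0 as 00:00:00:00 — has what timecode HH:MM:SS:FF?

00:38:46:14

58164 ÷ 25 = 2326 full seconds, remainder 14 frames.
2326 s = 0 h 38 min 46 s.
Timecode: 00:38:46:14.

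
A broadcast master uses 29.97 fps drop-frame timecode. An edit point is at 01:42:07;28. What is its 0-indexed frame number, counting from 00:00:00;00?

As if non-drop at 30 labels/s: (1 × 3600 + 42 × 60 + 7) × 30 + 28 = 183838.
Minute boundaries passed: 102; those not divisible by 10: 102 − 10 = 92; dropped labels = 2 × 92 = 184.
Actual frame index = 183838 − 184 = 183654.

183654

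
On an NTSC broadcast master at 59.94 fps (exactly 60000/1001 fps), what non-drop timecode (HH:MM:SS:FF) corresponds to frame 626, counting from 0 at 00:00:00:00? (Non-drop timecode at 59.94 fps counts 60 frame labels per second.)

00:00:10:26

626 ÷ 60 = 10 full seconds, remainder 26 frames.
10 s = 0 h 0 min 10 s.
Timecode: 00:00:10:26.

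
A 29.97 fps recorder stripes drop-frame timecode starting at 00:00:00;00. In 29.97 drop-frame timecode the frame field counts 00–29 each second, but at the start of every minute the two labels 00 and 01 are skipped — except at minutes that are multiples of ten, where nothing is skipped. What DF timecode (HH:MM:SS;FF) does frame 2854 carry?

Ten DF minutes hold 17982 frames, so frame 2854 lies in block 0 (frames 0–17981) with 2854 frames into that block.
The block's first minute is 1800 frames and the rest 1798 each; 2854 frames reaches minute 1, so 0 × 18 + 1 × 2 = 2 labels have been skipped so far.
Adding those back, label number 2854 + 2 = 2856 at 30 labels/s is 95 s + 6 f = 0 h 1 min 35 s frame 6, i.e. 00:01:35;06.

00:01:35;06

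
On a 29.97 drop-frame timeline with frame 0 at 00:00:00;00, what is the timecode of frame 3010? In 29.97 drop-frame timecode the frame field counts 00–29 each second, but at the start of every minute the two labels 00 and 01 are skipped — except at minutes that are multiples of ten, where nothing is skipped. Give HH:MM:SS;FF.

Each 10-minute DF block holds 10 × 60 × 30 − 9 × 2 = 17982 frames. 3010 ÷ 17982 → 0 full blocks, remainder 3010.
Within the partial block the first minute is 1800 frames and each further minute 1798, so 1 further minute boundary passed. Total skipped labels = 18 × 0 + 2 × 1 = 2.
Non-drop label index = 3010 + 2 = 3012; at 30 labels/s that is 00:01:40:12, i.e. DF 00:01:40;12.

00:01:40;12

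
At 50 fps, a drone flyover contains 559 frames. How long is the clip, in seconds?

Running time = 559 / (50) = 11.18 s.

11.18 seconds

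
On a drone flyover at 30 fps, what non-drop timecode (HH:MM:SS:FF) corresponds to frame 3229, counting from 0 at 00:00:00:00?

00:01:47:19

3229 ÷ 30 = 107 full seconds, remainder 19 frames.
107 s = 0 h 1 min 47 s.
Timecode: 00:01:47:19.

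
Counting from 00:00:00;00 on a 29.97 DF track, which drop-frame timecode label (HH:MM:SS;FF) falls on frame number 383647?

03:33:21;01

Ten DF minutes hold 17982 frames, so frame 383647 lies in block 21 (frames 377622–395603) with 6025 frames into that block.
The block's first minute is 1800 frames and the rest 1798 each; 6025 frames reaches minute 3, so 21 × 18 + 3 × 2 = 384 labels have been skipped so far.
Adding those back, label number 383647 + 384 = 384031 at 30 labels/s is 12801 s + 1 f = 3 h 33 min 21 s frame 1, i.e. 03:33:21;01.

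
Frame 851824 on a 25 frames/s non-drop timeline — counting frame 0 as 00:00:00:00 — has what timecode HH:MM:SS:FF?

09:27:52:24

851824 ÷ 25 = 34072 full seconds, remainder 24 frames.
34072 s = 9 h 27 min 52 s.
Timecode: 09:27:52:24.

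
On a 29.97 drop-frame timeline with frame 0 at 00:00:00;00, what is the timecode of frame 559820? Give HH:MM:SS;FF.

Ten DF minutes hold 17982 frames, so frame 559820 lies in block 31 (frames 557442–575423) with 2378 frames into that block.
The block's first minute is 1800 frames and the rest 1798 each; 2378 frames reaches minute 1, so 31 × 18 + 1 × 2 = 560 labels have been skipped so far.
Adding those back, label number 559820 + 560 = 560380 at 30 labels/s is 18679 s + 10 f = 5 h 11 min 19 s frame 10, i.e. 05:11:19;10.

05:11:19;10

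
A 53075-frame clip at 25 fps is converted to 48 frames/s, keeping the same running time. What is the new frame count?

Target frames = source frames × (target rate / source rate) = 53075 × (48)/(25) = 53075 × 48/25 = 101904.

101904 frames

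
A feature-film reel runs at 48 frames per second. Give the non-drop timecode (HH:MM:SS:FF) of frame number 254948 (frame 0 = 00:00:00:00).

254948 ÷ 48 = 5311 full seconds, remainder 20 frames.
5311 s = 1 h 28 min 31 s.
Timecode: 01:28:31:20.

01:28:31:20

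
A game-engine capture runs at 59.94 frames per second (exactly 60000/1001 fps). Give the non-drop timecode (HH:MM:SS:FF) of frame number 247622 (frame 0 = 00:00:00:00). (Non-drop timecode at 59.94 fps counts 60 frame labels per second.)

01:08:47:02

247622 ÷ 60 = 4127 full seconds, remainder 2 frames.
4127 s = 1 h 8 min 47 s.
Timecode: 01:08:47:02.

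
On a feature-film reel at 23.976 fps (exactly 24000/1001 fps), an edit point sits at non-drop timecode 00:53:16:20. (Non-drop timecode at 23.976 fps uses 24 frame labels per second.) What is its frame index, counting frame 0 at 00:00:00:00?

frame 76724

Total seconds to the label: (0 × 3600 + 53 × 60 + 16) = 3196.
Frame index = 3196 × 24 + 20 = 76724.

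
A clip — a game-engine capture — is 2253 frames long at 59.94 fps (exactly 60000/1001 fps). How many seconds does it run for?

37.58755 seconds

Running time = 2253 / (60000/1001) = 37.58755 s.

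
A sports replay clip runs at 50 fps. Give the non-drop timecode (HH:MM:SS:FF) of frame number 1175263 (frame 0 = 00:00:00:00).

06:31:45:13

1175263 ÷ 50 = 23505 full seconds, remainder 13 frames.
23505 s = 6 h 31 min 45 s.
Timecode: 06:31:45:13.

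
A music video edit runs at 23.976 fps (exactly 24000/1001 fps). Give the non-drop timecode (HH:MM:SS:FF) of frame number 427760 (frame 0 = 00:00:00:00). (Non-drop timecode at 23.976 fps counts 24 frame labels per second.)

04:57:03:08

427760 ÷ 24 = 17823 full seconds, remainder 8 frames.
17823 s = 4 h 57 min 3 s.
Timecode: 04:57:03:08.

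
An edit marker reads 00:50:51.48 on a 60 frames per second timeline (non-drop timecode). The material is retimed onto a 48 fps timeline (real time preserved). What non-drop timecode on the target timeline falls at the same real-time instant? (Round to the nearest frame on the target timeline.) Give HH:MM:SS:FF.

Source frame index: (0×3600 + 50×60 + 51) × 60 + 48 = 183108.
Real time: 183108 / (60) = 15259/5 s.
Target frame: (15259/5) × (48) = 732432/5 ≈ 146486.400 → 146486.
At 48 labels/s: frame 146486 → 00:50:51:38.

00:50:51:38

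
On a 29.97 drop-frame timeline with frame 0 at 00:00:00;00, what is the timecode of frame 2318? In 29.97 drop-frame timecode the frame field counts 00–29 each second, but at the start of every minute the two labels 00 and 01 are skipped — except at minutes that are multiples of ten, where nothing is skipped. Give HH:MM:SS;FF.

00:01:17;10

Ten DF minutes hold 17982 frames, so frame 2318 lies in block 0 (frames 0–17981) with 2318 frames into that block.
The block's first minute is 1800 frames and the rest 1798 each; 2318 frames reaches minute 1, so 0 × 18 + 1 × 2 = 2 labels have been skipped so far.
Adding those back, label number 2318 + 2 = 2320 at 30 labels/s is 77 s + 10 f = 0 h 1 min 17 s frame 10, i.e. 00:01:17;10.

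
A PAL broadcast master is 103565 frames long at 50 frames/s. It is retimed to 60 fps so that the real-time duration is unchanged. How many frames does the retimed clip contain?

124278 frames

Target frames = source frames × (target rate / source rate) = 103565 × (60)/(50) = 103565 × 6/5 = 124278.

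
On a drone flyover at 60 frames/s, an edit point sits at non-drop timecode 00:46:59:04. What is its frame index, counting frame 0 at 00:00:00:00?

Total seconds to the label: (0 × 3600 + 46 × 60 + 59) = 2819.
Frame index = 2819 × 60 + 4 = 169144.

169144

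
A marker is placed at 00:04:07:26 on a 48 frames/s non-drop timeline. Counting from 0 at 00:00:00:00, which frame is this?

11882

Total seconds to the label: (0 × 3600 + 4 × 60 + 7) = 247.
Frame index = 247 × 48 + 26 = 11882.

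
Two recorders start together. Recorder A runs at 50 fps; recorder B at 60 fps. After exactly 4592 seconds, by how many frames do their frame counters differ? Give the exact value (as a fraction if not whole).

45920 frames

A emits 50 × 4592 = 229600 frames; B emits 60 × 4592 = 275520.
Difference = 45920 frames; B is ahead of A.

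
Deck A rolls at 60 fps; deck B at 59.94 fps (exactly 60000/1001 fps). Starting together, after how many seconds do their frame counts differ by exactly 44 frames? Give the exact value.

11011/15 seconds

The gap grows by |60000/1001 − 60| = 60/1001 frames per second.
Time for a 44-frame gap: 44 ÷ (60/1001) = 11011/15 s.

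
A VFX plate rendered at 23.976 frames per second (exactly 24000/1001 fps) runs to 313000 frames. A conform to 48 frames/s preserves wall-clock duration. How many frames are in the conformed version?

626626 frames

Target frames = source frames × (target rate / source rate) = 313000 × (48)/(24000/1001) = 313000 × 1001/500 = 626626.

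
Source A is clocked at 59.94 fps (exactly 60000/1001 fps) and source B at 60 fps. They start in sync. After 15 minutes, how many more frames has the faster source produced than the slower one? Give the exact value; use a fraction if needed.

15 min = 900 s.
A emits 60000/1001 × 900 = 54000000/1001 frames; B emits 60 × 900 = 54000.
Difference = 54000/1001 frames (≈ 53.9461); B is ahead of A.

54000/1001 frames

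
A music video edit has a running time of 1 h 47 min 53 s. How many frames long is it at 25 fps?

1 h 47 min 53 s = 6473 s.
Frames = 6473 × 25 = 161825.

161825 frames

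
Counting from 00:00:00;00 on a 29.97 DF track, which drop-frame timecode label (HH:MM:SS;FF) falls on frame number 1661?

Each 10-minute DF block holds 10 × 60 × 30 − 9 × 2 = 17982 frames. 1661 ÷ 17982 → 0 full blocks, remainder 1661.
Within the partial block the first minute is 1800 frames and each further minute 1798, so 0 further minute boundaries passed. Total skipped labels = 18 × 0 + 2 × 0 = 0.
Non-drop label index = 1661 + 0 = 1661; at 30 labels/s that is 00:00:55:11, i.e. DF 00:00:55;11.

00:00:55;11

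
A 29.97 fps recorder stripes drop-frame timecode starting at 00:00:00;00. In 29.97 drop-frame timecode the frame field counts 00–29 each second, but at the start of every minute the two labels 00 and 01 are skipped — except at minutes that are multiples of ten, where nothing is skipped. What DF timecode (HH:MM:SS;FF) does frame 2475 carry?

Each 10-minute DF block holds 10 × 60 × 30 − 9 × 2 = 17982 frames. 2475 ÷ 17982 → 0 full blocks, remainder 2475.
Within the partial block the first minute is 1800 frames and each further minute 1798, so 1 further minute boundary passed. Total skipped labels = 18 × 0 + 2 × 1 = 2.
Non-drop label index = 2475 + 2 = 2477; at 30 labels/s that is 00:01:22:17, i.e. DF 00:01:22;17.

00:01:22;17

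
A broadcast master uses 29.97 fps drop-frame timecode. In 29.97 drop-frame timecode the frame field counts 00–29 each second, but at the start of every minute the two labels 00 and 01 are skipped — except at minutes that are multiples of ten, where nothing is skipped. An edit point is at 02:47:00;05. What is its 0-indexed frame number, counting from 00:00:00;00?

As if non-drop at 30 labels/s: (2 × 3600 + 47 × 60 + 0) × 30 + 5 = 300605.
Minute boundaries passed: 167; those not divisible by 10: 167 − 16 = 151; dropped labels = 2 × 151 = 302.
Actual frame index = 300605 − 302 = 300303.

300303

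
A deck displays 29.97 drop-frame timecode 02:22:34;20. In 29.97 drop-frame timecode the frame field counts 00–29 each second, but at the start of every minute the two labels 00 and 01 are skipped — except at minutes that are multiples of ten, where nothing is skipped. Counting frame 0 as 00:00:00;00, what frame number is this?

256384

As if non-drop at 30 labels/s: (2 × 3600 + 22 × 60 + 34) × 30 + 20 = 256640.
Minute boundaries passed: 142; those not divisible by 10: 142 − 14 = 128; dropped labels = 2 × 128 = 256.
Actual frame index = 256640 − 256 = 256384.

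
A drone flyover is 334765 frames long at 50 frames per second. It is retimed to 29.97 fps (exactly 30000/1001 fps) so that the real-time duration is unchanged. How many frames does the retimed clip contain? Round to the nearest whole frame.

200658 frames

Frames at target rate = 334765 × (30000/1001) / (50) = 200859000/1001 ≈ 200658.342.
Nearest whole frame: 200658.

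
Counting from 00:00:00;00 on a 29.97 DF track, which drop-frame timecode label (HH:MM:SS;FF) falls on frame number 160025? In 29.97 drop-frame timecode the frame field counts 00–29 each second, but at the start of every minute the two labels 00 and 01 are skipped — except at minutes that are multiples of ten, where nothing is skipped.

01:28:59;15

Each 10-minute DF block holds 10 × 60 × 30 − 9 × 2 = 17982 frames. 160025 ÷ 17982 → 8 full blocks, remainder 16169.
Within the partial block the first minute is 1800 frames and each further minute 1798, so 8 further minute boundaries passed. Total skipped labels = 18 × 8 + 2 × 8 = 160.
Non-drop label index = 160025 + 160 = 160185; at 30 labels/s that is 01:28:59:15, i.e. DF 01:28:59;15.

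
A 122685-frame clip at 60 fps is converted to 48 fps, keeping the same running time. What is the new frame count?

Target frames = source frames × (target rate / source rate) = 122685 × (48)/(60) = 122685 × 4/5 = 98148.

98148 frames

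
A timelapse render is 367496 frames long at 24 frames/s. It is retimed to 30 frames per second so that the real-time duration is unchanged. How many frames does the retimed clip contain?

Target frames = source frames × (target rate / source rate) = 367496 × (30)/(24) = 367496 × 5/4 = 459370.

459370 frames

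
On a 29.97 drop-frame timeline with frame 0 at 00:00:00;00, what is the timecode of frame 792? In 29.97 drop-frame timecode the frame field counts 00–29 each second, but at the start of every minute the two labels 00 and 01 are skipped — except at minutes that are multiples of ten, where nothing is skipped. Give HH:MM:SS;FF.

Ten DF minutes hold 17982 frames, so frame 792 lies in block 0 (frames 0–17981) with 792 frames into that block.
The block's first minute is 1800 frames and the rest 1798 each; 792 frames reaches minute 0, so 0 × 18 + 0 × 2 = 0 labels have been skipped so far.
Adding those back, label number 792 + 0 = 792 at 30 labels/s is 26 s + 12 f = 0 h 0 min 26 s frame 12, i.e. 00:00:26;12.

00:00:26;12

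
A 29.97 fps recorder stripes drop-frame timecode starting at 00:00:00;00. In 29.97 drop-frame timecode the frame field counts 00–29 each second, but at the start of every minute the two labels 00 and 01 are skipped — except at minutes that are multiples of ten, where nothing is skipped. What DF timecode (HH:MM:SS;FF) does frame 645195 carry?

05:58:48;01

Ten DF minutes hold 17982 frames, so frame 645195 lies in block 35 (frames 629370–647351) with 15825 frames into that block.
The block's first minute is 1800 frames and the rest 1798 each; 15825 frames reaches minute 8, so 35 × 18 + 8 × 2 = 646 labels have been skipped so far.
Adding those back, label number 645195 + 646 = 645841 at 30 labels/s is 21528 s + 1 f = 5 h 58 min 48 s frame 1, i.e. 05:58:48;01.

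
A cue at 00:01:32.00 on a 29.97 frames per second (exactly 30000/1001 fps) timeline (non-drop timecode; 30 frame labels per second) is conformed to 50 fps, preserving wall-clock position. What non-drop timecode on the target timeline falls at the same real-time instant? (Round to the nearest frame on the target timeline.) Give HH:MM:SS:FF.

Source frame index: (0×3600 + 1×60 + 32) × 30 + 0 = 2760.
Real time: 2760 / (30000/1001) = 23023/250 s.
Target frame: (23023/250) × (50) = 23023/5 ≈ 4604.600 → 4605.
At 50 labels/s: frame 4605 → 00:01:32:05.

00:01:32:05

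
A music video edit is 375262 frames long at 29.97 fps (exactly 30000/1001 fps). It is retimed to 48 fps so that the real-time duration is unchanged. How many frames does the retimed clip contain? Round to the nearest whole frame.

601020 frames

Frames at target rate = 375262 × (48) / (30000/1001) = 375637262/625 ≈ 601019.619.
Nearest whole frame: 601020.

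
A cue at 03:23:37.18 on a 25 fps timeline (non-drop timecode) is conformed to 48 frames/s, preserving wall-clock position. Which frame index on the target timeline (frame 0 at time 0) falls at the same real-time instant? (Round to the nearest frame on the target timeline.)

frame 586451

Source frame index: (3×3600 + 23×60 + 37) × 25 + 18 = 305443.
Real time: 305443 / (25) = 305443/25 s.
Target frame: (305443/25) × (48) = 14661264/25 ≈ 586450.560 → 586451.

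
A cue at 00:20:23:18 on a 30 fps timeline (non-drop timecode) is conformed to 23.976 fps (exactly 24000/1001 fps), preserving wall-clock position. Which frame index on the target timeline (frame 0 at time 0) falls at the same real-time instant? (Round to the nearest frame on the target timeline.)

frame 29337

Source frame index: (0×3600 + 20×60 + 23) × 30 + 18 = 36708.
Real time: 36708 / (30) = 6118/5 s.
Target frame: (6118/5) × (24000/1001) = 4195200/143 ≈ 29337.063 → 29337.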